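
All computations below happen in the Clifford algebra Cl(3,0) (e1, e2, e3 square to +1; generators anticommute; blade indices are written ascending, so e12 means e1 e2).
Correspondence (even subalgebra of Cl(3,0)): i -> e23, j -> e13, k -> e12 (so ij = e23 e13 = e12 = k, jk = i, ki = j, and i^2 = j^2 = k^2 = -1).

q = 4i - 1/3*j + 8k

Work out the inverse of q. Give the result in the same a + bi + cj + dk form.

In blades: q = 8*e12 - 1/3*e13 + 4*e23.
With qbar = -8*e12 + 1/3*e13 - 4*e23 (scalar fixed, mapped units negated), q qbar = 721/9 (the sum of squared coefficients), so q^-1 = qbar / (721/9) = -72/721*e12 + 3/721*e13 - 36/721*e23; translating back:
Answer: -36/721*i + 3/721*j - 72/721*k


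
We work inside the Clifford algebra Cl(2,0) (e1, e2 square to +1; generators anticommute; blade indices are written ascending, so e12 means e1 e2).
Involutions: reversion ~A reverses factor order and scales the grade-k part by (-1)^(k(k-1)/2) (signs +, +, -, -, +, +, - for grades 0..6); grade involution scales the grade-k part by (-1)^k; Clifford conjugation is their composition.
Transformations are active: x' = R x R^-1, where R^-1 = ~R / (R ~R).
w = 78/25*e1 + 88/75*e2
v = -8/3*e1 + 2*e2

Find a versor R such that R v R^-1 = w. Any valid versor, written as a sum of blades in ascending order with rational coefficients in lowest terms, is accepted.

Reasoning: v^2 = w^2 = 100/9 since conjugation preserves the quadratic form; R = v + w = 34/75*e1 + 238/75*e2 is then valid when invertible, keeping its own part and reversing (v - w)/2.
Answer: 34/75*e1 + 238/75*e2


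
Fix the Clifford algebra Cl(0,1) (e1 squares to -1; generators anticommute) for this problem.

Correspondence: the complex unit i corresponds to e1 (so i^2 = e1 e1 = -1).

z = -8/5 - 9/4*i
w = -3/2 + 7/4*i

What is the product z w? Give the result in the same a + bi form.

In blades: z = -8/5 - 9/4*e1, w = -3/2 + 7/4*e1.
Distribute z over w term by term (generator squares from the signature, products reordered to ascending indices): (-8/5)*w = 12/5 - 14/5*e1; (-9/4*e1)*w = 63/16 + 27/8*e1.
Sum: 507/80 + 23/40*e1; translating back through the correspondence:
Answer: 507/80 + 23/40*i


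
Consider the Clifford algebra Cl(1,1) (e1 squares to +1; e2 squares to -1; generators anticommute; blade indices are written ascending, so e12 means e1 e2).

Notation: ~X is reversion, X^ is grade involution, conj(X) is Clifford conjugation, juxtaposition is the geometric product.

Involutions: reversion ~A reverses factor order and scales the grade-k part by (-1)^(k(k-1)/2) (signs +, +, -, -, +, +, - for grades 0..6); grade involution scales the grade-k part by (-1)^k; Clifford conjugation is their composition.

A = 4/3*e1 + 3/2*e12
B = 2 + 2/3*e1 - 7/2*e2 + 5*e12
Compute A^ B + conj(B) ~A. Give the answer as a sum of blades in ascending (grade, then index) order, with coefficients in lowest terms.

first term: 119/18 + 31/12*e1 - 23/3*e2 + 23/3*e12
second term: 119/18 - 31/12*e1 + 23/3*e2 - 23/3*e12
Answer: 119/9


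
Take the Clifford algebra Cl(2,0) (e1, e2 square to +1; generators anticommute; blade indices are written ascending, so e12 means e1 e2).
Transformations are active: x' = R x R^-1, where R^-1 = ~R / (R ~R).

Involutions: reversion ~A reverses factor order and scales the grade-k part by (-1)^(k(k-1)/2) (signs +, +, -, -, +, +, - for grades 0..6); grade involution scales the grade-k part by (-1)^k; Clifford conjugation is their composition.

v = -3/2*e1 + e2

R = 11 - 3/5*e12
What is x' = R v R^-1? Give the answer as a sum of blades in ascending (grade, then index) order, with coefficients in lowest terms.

~R = 11 + 3/5*e12, and R ~R = 3034/25, so R^-1 = ~R / (3034/25).
R v = -171/10*e1 + 101/10*e2
Answer: -2427/1517*e1 + 2521/3034*e2


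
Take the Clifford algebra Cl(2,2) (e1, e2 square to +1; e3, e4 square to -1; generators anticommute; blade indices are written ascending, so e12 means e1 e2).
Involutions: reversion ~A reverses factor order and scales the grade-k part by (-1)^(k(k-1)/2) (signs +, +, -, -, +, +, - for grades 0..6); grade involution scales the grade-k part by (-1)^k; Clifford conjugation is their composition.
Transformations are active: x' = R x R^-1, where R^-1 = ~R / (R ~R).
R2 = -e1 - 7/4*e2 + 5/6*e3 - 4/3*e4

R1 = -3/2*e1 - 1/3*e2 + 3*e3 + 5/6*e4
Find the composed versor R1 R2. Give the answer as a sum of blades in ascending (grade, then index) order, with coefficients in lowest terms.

Distribute over the terms of R1 (each basis-blade product reordered to ascending indices, repeated generators contracted through their squares):
(-3/2*e1) R2 = 3/2 + 21/8*e12 - 5/4*e13 + 2*e14
(-1/3*e2) R2 = 7/12 - 1/3*e12 - 5/18*e23 + 4/9*e24
(3*e3) R2 = -5/2 + 3*e13 + 21/4*e23 - 4*e34
(5/6*e4) R2 = 10/9 + 5/6*e14 + 35/24*e24 - 25/36*e34
Summing the partial products and collecting blades:
Answer: 25/36 + 55/24*e12 + 7/4*e13 + 17/6*e14 + 179/36*e23 + 137/72*e24 - 169/36*e34


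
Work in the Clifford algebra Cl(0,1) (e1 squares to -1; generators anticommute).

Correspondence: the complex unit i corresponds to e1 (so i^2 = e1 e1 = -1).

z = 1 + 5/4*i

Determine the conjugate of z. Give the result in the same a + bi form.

In blades: z = 1 + 5/4*e1.
Conjugation here is Clifford conjugation: the scalar is fixed and the grade-1 and grade-2 blades all flip sign, giving 1 - 5/4*e1; translating back:
Answer: 1 - 5/4*i


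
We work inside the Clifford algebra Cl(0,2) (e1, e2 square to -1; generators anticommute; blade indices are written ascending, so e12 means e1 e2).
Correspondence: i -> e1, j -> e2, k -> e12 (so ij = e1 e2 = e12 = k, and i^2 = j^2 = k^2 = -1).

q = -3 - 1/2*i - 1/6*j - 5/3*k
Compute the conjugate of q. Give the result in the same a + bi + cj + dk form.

In blades: q = -3 - 1/2*e1 - 1/6*e2 - 5/3*e12.
Conjugation here is Clifford conjugation: the scalar is fixed and the grade-1 and grade-2 blades all flip sign, giving -3 + 1/2*e1 + 1/6*e2 + 5/3*e12; translating back:
Answer: -3 + 1/2*i + 1/6*j + 5/3*k


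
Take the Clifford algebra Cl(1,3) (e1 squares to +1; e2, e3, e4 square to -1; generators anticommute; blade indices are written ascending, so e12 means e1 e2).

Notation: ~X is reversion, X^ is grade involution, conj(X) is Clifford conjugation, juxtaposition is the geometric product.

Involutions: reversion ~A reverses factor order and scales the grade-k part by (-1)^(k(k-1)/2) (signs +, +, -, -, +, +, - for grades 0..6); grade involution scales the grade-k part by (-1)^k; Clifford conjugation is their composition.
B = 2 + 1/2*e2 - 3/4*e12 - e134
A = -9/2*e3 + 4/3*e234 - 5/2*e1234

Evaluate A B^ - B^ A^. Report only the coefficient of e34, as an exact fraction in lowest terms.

first term: -5/2*e2 - 9*e3 + 4/3*e12 - 9/2*e14 - 9/4*e23 + 61/24*e34 + 27/8*e123 - 9/4*e134 + 8/3*e234 - 5*e1234
second term: 5/2*e2 + 9*e3 + 4/3*e12 + 9/2*e14 - 9/4*e23 + 29/24*e34 - 27/8*e123 + 1/4*e134 - 8/3*e234 - 5*e1234
Answer: 4/3


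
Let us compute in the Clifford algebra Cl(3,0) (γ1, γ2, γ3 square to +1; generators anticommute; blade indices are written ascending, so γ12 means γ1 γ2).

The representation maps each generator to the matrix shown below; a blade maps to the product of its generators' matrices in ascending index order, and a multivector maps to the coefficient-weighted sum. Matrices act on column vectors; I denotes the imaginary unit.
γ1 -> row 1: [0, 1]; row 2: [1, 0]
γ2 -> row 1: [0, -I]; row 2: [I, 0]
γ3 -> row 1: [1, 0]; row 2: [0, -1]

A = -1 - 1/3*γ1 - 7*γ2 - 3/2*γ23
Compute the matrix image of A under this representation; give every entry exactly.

Bivector images (products of the table entries): rho(γ23) = rho(γ2)rho(γ3) = row 1: [0, I]; row 2: [I, 0].
M = (-1)*1 + (-1/3)*rho(γ1) + (-7)*rho(γ2) + (-3/2)*rho(γ23), summed entrywise (1 is the identity matrix):
Answer: row 1: [-1, -1/3 + 11*I/2]; row 2: [-1/3 - 17*I/2, -1]


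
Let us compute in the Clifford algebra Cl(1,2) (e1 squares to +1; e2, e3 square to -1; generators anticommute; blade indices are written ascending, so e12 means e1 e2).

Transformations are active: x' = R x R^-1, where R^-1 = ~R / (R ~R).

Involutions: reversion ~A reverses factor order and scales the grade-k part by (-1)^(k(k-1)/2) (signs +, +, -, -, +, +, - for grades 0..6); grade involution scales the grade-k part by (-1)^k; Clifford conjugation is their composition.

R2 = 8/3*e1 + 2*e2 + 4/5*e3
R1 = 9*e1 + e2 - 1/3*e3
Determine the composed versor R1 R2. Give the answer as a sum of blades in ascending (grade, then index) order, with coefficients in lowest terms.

Distribute over the terms of R1 (each basis-blade product reordered to ascending indices, repeated generators contracted through their squares):
(9*e1) R2 = 24 + 18*e12 + 36/5*e13
(e2) R2 = -2 - 8/3*e12 + 4/5*e23
(-1/3*e3) R2 = 4/15 + 8/9*e13 + 2/3*e23
Summing the partial products and collecting blades:
Answer: 334/15 + 46/3*e12 + 364/45*e13 + 22/15*e23


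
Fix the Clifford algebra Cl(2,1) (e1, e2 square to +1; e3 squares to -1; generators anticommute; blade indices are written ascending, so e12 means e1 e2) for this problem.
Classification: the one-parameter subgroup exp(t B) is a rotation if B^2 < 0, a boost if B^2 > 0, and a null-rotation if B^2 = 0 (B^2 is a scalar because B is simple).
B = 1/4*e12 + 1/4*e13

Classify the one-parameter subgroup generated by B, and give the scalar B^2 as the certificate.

B^2 term by term: the squares give (1/4)^2*(e12)^2 + (1/4)^2*(e13)^2 = 1/16*(-1) + 1/16*(+1) = 0 (each basis 2-blade squares to minus the product of its generators' squares); cross terms between blades sharing an index anticommute and cancel. So B^2 = 0.
Answer: null-rotation, certificate B^2 = 0. Note: conjugating B changes its blade decomposition but never the scalar B^2 = 0, whose sign settles the classification.


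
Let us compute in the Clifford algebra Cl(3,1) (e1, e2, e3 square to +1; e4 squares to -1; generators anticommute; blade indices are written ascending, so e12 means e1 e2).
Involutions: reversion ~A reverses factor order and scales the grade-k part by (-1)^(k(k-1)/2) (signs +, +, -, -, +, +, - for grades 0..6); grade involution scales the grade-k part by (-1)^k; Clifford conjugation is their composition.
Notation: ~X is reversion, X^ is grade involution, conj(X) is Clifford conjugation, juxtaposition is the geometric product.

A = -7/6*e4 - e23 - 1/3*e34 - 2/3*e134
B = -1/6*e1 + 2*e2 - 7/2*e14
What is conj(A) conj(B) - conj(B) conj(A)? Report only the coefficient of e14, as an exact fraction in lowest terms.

first term: 49/12*e1 + 13/3*e3 - 7/6*e13 - 7/36*e14 + 7/3*e24 - 1/9*e34 + 1/6*e123 + 1/18*e134 - 2/3*e234 + 29/6*e1234
second term: -49/12*e1 + 1/3*e3 + 7/6*e13 + 7/36*e14 - 7/3*e24 - 1/9*e34 + 1/6*e123 + 1/18*e134 - 2/3*e234 + 13/6*e1234
Answer: -7/18


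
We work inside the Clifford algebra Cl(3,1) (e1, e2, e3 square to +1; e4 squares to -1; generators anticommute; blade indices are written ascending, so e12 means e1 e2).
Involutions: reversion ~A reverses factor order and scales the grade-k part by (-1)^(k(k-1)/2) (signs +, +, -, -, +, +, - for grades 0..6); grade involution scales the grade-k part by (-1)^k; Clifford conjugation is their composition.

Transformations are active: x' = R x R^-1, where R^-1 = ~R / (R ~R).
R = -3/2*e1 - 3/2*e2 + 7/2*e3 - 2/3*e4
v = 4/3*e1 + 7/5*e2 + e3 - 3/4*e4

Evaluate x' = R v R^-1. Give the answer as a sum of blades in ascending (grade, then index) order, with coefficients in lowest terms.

~R = -3/2*e1 - 3/2*e2 + 7/2*e3 - 2/3*e4, and R ~R = 587/36, so R^-1 = ~R / (587/36).
R v = -11/10 - 1/10*e12 - 37/6*e13 + 145/72*e14 - 32/5*e23 + 247/120*e24 - 47/24*e34
Answer: -9958/8805*e1 - 703/587*e2 - 4321/2935*e3 + 9861/11740*e4


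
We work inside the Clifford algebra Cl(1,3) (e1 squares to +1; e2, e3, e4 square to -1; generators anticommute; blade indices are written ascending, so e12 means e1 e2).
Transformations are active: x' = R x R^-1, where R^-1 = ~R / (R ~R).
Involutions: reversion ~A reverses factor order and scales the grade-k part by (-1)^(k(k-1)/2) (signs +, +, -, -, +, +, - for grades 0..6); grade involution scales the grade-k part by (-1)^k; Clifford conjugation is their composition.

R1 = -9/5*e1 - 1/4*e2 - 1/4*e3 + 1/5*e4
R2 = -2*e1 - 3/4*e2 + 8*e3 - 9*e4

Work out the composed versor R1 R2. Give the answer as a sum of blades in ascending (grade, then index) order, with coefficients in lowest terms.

Distribute over the terms of R1 (each basis-blade product reordered to ascending indices, repeated generators contracted through their squares):
(-9/5*e1) R2 = 18/5 + 27/20*e12 - 72/5*e13 + 81/5*e14
(-1/4*e2) R2 = -3/16 - 1/2*e12 - 2*e23 + 9/4*e24
(-1/4*e3) R2 = 2 - 1/2*e13 - 3/16*e23 + 9/4*e34
(1/5*e4) R2 = 9/5 + 2/5*e14 + 3/20*e24 - 8/5*e34
Summing the partial products and collecting blades:
Answer: 577/80 + 17/20*e12 - 149/10*e13 + 83/5*e14 - 35/16*e23 + 12/5*e24 + 13/20*e34


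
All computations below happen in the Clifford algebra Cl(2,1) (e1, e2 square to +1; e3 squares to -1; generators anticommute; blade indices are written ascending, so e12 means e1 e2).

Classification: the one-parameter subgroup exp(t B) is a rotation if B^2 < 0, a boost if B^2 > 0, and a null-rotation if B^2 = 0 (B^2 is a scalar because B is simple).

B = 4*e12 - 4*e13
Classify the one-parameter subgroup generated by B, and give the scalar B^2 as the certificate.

B^2 term by term: the squares give (4)^2*(e12)^2 + (-4)^2*(e13)^2 = 16*(-1) + 16*(+1) = 0 (each basis 2-blade squares to minus the product of its generators' squares); cross terms between blades sharing an index anticommute and cancel. So B^2 = 0.
Answer: null-rotation, certificate B^2 = 0. One invariant decides it: the square 0 survives every conjugation, and its sign is exactly the classification.


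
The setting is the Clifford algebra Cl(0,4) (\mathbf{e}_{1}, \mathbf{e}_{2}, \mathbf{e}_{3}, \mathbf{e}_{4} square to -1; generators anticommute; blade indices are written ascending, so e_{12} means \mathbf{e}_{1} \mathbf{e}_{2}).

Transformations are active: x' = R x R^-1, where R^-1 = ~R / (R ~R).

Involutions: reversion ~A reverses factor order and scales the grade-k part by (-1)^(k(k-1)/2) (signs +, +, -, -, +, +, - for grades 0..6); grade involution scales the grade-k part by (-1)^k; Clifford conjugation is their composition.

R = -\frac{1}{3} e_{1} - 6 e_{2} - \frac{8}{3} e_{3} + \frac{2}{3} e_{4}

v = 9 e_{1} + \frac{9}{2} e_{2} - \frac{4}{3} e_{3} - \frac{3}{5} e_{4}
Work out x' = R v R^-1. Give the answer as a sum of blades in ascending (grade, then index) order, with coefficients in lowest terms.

~R = -\frac{1}{3} e_{1} - 6 e_{2} - \frac{8}{3} e_{3} + \frac{2}{3} e_{4}, and R ~R = -\frac{131}{3}, so R^-1 = ~R / (-\frac{131}{3}).
R v = \frac{1208}{45} + \frac{105}{2} e_{12} + \frac{220}{9} e_{13} - \frac{29}{5} e_{14} + 20 e_{23} + \frac{3}{5} e_{24} + \frac{112}{45} e_{34}
Answer: -\frac{50639}{5895} e_{1} + \frac{3769}{1310} e_{2} + \frac{27188}{5895} e_{3} - \frac{259}{1179} e_{4}


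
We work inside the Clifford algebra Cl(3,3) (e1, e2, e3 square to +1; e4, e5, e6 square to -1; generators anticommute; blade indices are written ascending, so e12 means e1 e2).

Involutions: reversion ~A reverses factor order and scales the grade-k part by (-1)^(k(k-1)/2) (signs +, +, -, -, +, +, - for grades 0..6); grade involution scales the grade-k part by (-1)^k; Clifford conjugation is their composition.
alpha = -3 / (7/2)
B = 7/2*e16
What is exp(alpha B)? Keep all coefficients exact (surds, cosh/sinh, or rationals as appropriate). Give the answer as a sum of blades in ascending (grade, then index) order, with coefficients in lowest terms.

B^2 = (7/2)^2*(e16)^2 = 49/4*(+1) = 49/4 (a basis 2-blade squares to minus the product of its generators' squares).
B^2 = 49/4 — B^2 > 0, so the exponential closes hyperbolically: l = 7/2, alpha*l = -3, so exp(alpha B) = cosh(-3) + (sinh(-3)/(7/2))*B = cosh(3) + (-2*sinh(3)/7)*B.
Answer: cosh(3) - sinh(3)*e16


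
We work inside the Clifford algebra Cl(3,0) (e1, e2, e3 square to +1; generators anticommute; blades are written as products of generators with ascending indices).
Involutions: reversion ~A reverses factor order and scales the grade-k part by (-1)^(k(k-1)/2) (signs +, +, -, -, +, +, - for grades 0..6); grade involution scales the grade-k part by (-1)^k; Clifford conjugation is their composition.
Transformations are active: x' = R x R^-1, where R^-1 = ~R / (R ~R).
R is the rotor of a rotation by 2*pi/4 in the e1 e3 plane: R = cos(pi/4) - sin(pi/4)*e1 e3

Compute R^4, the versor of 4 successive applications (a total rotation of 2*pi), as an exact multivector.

Rotor phase runs at HALF the rotation angle; powers of one rotor simply add phase, so after 4 steps in e1 e3 the phase is 4*pi/4 = pi and R^4 = cos(pi) - sin(pi)*e1 e3.
cos(pi) = -1 and sin(pi) = 0, so R^4 = -1. The total rotation 2*pi is 1 full turn, so every vector returns to itself, yet the rotor is -1, on the OTHER sheet of the double cover (an odd number of 2*pi turns).
Answer: -1


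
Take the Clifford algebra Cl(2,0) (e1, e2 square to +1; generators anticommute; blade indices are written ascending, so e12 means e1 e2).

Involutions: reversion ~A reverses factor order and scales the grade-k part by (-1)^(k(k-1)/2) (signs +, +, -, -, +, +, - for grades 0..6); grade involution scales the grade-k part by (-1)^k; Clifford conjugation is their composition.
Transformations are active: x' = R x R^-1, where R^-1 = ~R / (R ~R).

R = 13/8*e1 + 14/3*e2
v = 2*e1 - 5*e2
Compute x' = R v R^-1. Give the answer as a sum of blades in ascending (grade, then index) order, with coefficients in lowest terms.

~R = 13/8*e1 + 14/3*e2, and R ~R = 14065/576, so R^-1 = ~R / (14065/576).
R v = -241/12 - 419/24*e12
Answer: -65726/14065*e1 - 37643/14065*e2


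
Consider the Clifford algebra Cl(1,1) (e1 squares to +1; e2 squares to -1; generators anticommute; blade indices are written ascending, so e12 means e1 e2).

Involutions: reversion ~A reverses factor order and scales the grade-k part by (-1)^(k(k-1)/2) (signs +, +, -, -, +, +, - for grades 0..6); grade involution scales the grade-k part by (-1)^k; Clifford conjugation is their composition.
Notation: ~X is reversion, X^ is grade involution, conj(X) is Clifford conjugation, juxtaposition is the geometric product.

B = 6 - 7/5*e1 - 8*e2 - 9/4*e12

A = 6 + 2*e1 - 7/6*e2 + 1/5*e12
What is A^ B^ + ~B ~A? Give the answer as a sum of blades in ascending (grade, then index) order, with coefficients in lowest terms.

first term: 281/12 - 313/40*e1 + 2961/50*e2 - 449/15*e12
second term: 281/12 + 313/40*e1 - 2961/50*e2 + 449/15*e12
Answer: 281/6


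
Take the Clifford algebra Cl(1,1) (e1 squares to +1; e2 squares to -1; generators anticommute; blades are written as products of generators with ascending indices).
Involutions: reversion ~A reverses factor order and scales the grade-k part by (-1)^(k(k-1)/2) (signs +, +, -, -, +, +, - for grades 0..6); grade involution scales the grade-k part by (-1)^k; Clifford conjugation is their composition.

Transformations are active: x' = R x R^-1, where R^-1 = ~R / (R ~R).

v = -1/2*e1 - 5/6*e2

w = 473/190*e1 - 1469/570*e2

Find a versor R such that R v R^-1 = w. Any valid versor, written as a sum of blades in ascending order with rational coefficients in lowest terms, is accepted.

Key observation: q(v) = q(w) = -4/9 (sandwiches preserve the norm), so R = v + w = 189/95*e1 - 324/95*e2 works whenever it is invertible — the component of v along it is kept and (v - w)/2 reverses, sending v to w.
Answer: 189/95*e1 - 324/95*e2


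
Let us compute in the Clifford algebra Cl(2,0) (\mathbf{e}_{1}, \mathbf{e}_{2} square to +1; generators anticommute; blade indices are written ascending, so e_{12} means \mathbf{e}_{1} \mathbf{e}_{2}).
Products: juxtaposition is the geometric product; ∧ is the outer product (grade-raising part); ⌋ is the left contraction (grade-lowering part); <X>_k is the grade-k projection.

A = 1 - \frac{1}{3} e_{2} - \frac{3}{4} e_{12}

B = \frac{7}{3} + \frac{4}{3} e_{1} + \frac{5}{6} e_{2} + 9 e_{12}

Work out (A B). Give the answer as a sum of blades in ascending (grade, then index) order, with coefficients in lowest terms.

step 1: \frac{317}{36} + \frac{89}{24} e_{1} + \frac{19}{18} e_{2} + \frac{277}{36} e_{12}
Answer: \frac{317}{36} + \frac{89}{24} e_{1} + \frac{19}{18} e_{2} + \frac{277}{36} e_{12}


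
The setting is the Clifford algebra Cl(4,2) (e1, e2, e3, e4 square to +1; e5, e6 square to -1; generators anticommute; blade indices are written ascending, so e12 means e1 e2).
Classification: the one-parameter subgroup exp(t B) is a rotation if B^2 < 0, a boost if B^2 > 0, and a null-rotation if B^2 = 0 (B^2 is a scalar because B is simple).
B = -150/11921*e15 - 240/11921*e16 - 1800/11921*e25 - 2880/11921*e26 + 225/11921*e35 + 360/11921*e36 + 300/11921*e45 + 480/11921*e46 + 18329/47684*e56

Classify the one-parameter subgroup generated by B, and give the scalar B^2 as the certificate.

B^2 term by term: the squares give (-150/11921)^2*(e15)^2 + (-240/11921)^2*(e16)^2 + (-1800/11921)^2*(e25)^2 + (-2880/11921)^2*(e26)^2 + (225/11921)^2*(e35)^2 + (360/11921)^2*(e36)^2 + (300/11921)^2*(e45)^2 + (480/11921)^2*(e46)^2 + (18329/47684)^2*(e56)^2 = 22500/142110241*(+1) + 57600/142110241*(+1) + 3240000/142110241*(+1) + 8294400/142110241*(+1) + 50625/142110241*(+1) + 129600/142110241*(+1) + 90000/142110241*(+1) + 230400/142110241*(+1) + 335952241/2273763856*(-1) = -1/16 (each basis 2-blade squares to minus the product of its generators' squares); cross terms between blades sharing an index anticommute and cancel; the commuting (index-disjoint) pairs give grade-4 terms 2*c*c'*(blade product), which cancel blade by blade — e1256: -864000/142110241 + 864000/142110241 = 0; e1356: 108000/142110241 - 108000/142110241 = 0; e1456: 144000/142110241 - 144000/142110241 = 0; e2356: 1296000/142110241 - 1296000/142110241 = 0; e2456: 1728000/142110241 - 1728000/142110241 = 0; e3456: -216000/142110241 + 216000/142110241 = 0 — confirming B is simple. So B^2 = -1/16.
Answer: rotation, certificate B^2 = -1/16. No conjugation can change B^2 = -1/16; the sign gives the class.


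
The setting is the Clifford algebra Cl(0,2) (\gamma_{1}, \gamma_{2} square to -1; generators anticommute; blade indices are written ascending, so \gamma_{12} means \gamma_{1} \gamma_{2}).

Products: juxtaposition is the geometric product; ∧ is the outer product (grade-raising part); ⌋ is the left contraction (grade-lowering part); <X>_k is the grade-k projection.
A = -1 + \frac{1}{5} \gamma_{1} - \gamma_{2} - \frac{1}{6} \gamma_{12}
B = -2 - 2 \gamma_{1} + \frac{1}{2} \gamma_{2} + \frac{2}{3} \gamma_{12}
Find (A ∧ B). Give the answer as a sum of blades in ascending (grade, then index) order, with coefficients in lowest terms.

step 1: 2 + \frac{8}{5} \gamma_{1} + \frac{3}{2} \gamma_{2} - \frac{67}{30} \gamma_{12}
Answer: 2 + \frac{8}{5} \gamma_{1} + \frac{3}{2} \gamma_{2} - \frac{67}{30} \gamma_{12}


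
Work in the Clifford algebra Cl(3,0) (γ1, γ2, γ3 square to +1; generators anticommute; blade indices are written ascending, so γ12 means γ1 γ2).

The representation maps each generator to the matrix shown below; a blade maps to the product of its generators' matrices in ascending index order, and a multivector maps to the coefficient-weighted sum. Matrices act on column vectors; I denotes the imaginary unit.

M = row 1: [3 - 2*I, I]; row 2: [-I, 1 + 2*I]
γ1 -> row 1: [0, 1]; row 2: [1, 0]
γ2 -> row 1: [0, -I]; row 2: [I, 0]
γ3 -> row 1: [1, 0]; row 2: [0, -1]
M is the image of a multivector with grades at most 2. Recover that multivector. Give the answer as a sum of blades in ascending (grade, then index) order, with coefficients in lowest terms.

Method: 1, rho(γ1), rho(γ2), rho(γ3) form a trace-orthogonal basis of the 2x2 complex matrices (tr(X Y) = 2 if X = Y, else 0), so M = m0*1 + m1*rho(γ1) + m2*rho(γ2) + m3*rho(γ3) with m0 = tr(M)/2 = 2, m1 = tr(M rho(γ1))/2 = 0, m2 = tr(M rho(γ2))/2 = -1, m3 = tr(M rho(γ3))/2 = 1 - 2*I.
Multiplying table entries, the bivector images are rho(γ12) = I*rho(γ3), rho(γ13) = -I*rho(γ2), rho(γ23) = I*rho(γ1); with real blade coefficients the real parts of m0..m3 are the coefficients of 1, γ1, γ2, γ3 and the imaginary parts give the bivectors (γ23: Im m1, γ13: -Im m2, γ12: Im m3).
Answer: 2 - γ2 + γ3 - 2*γ12


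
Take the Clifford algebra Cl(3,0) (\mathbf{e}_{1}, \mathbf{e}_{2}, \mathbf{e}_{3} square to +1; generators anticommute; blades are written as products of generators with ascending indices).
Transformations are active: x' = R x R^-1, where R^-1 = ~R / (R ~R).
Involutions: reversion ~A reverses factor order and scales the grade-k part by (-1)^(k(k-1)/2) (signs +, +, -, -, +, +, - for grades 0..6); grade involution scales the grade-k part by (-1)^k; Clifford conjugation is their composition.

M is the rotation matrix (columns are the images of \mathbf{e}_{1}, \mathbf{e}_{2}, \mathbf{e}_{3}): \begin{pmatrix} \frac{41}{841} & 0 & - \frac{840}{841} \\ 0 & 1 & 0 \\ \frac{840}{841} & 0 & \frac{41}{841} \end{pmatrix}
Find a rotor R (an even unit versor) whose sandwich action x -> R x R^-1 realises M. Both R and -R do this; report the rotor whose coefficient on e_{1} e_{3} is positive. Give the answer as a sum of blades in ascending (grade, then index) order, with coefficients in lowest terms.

Method: write R = a + b12*e_{1} e_{2} + b13*e_{1} e_{3} + b23*e_{2} e_{3} with a^2 + b12^2 + b13^2 + b23^2 = 1 (so R^-1 = ~R). Expanding the columns R e_j ~R gives tr M = 4a^2 - 1 and, from the antisymmetric part, M21 - M12 = -4a*b12, M13 - M31 = 4a*b13, M32 - M23 = -4a*b23.
Here tr M = \frac{923}{841}, so a^2 = (1 + tr M)/4 = \frac{441}{841} and a = ±\frac{21}{29}. Taking a = \frac{21}{29}: M21 - M12 = 0, M13 - M31 = -\frac{1680}{841}, M32 - M23 = 0, giving b12 = 0, b13 = -\frac{20}{29}, b23 = 0, i.e. R = \frac{21}{29} - \frac{20}{29} e_{1} e_{3}.
Its e_{1} e_{3} coefficient is negative, so report the other preimage -R.
Answer: -\frac{21}{29} + \frac{20}{29} e_{1} e_{3}. Why the constraint matters: R and -R act identically through the sandwich — M has trace \frac{923}{841} either way — so only the sign condition on e_{1} e_{3} picks one of the two preimages.


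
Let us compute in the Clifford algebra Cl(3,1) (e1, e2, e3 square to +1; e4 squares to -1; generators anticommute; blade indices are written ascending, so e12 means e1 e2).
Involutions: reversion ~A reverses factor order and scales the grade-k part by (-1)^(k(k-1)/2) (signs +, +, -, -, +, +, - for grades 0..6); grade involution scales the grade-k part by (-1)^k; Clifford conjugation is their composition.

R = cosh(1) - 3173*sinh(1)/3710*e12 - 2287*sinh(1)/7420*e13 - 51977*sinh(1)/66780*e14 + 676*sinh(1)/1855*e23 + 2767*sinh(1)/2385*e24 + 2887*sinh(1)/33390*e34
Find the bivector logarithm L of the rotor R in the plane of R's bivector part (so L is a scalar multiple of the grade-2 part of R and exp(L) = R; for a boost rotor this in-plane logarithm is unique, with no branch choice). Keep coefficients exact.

The scalar part of R is cosh(1), giving the rapidity magnitude (cosh is even); the bivector part supplies orientation, its quotient by sinh of the rapidity is the plane, and L = rapidity * plane — unique in that plane, since flipping both signs leaves L unchanged.
Concretely: cosh(rapidity) = cosh(1) gives rapidity = ±1, and since rapidity/sinh(rapidity) is even the sign is immaterial: L = (rapidity/sinh(rapidity)) * <R>_2 = (1/sinh(1)) * <R>_2.
Answer: -3173/3710*e12 - 2287/7420*e13 - 51977/66780*e14 + 676/1855*e23 + 2767/2385*e24 + 2887/33390*e34


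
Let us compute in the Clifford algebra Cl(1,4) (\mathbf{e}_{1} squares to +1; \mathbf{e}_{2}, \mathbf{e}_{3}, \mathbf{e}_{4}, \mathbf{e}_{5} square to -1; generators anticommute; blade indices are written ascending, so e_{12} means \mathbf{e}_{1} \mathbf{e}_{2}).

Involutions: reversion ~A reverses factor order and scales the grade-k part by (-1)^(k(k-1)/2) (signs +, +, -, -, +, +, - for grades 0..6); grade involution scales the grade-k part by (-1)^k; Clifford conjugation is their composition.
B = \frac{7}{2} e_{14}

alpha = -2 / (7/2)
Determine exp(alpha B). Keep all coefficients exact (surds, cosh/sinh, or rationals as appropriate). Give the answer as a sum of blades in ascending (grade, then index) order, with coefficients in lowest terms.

B^2 = (\frac{7}{2})^2*(e_{14})^2 = \frac{49}{4}*(+1) = \frac{49}{4} (a basis 2-blade squares to minus the product of its generators' squares).
B^2 = \frac{49}{4} — the positive square puts this in the hyperbolic regime; l = \frac{7}{2}, alpha*l = -2, so exp(alpha B) = cosh(-2) + (sinh(-2)/(\frac{7}{2}))*B = \cosh{\left(2 \right)} + (- \frac{2 \sinh{\left(2 \right)}}{7})*B.
Answer: \cosh{\left(2 \right)} - \sinh{\left(2 \right)} e_{14}


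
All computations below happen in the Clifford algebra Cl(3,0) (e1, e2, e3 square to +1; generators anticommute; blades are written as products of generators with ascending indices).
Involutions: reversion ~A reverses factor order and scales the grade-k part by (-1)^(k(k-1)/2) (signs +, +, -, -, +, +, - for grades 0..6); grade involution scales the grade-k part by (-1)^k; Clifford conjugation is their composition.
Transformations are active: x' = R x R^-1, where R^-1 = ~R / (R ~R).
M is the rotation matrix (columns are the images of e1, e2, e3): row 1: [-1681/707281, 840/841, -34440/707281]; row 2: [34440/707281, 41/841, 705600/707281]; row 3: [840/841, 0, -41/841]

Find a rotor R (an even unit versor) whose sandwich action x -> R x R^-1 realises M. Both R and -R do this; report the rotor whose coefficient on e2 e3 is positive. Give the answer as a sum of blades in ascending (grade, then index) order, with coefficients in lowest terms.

Method: write R = a + b12*e1 e2 + b13*e1 e3 + b23*e2 e3 with a^2 + b12^2 + b13^2 + b23^2 = 1 (so R^-1 = ~R). Expanding the columns R e_j ~R gives tr M = 4a^2 - 1 and, from the antisymmetric part, M21 - M12 = -4a*b12, M13 - M31 = 4a*b13, M32 - M23 = -4a*b23.
Here tr M = -1681/707281, so a^2 = (1 + tr M)/4 = 176400/707281 and a = ±420/841. Taking a = 420/841: M21 - M12 = -672000/707281, M13 - M31 = -740880/707281, M32 - M23 = -705600/707281, giving b12 = 400/841, b13 = -441/841, b23 = 420/841, i.e. R = 420/841 + 400/841*e1 e2 - 441/841*e1 e3 + 420/841*e2 e3.
Its e2 e3 coefficient is already positive.
Answer: 420/841 + 400/841*e1 e2 - 441/841*e1 e3 + 420/841*e2 e3. Uniqueness: Spin(3) -> SO(3) maps R and -R to the same rotation of trace -1681/707281; fixing the sign of the e2 e3 coefficient removes the ambiguity.


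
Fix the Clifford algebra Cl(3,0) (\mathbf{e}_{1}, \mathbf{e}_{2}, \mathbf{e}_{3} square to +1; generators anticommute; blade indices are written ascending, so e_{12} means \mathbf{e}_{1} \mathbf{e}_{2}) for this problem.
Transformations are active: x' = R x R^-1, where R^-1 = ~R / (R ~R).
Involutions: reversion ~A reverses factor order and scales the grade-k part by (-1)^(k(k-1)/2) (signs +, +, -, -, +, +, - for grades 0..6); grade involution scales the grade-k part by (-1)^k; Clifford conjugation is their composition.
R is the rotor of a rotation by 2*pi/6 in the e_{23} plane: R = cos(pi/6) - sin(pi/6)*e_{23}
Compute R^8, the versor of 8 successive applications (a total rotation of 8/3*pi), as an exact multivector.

Because a rotor carries half the rotation angle, composing 8 copies of this e_{23}-plane rotor multiplies the phase: 8*(pi/6) = \frac{4 \pi}{3}, hence R^8 = cos(\frac{4 \pi}{3}) - sin(\frac{4 \pi}{3})*e_{23}.
cos(\frac{4 \pi}{3}) = - \frac{1}{2} and sin(\frac{4 \pi}{3}) = - \frac{\sqrt{3}}{2}, so R^8 = -\frac{1}{2} + \frac{\sqrt{3}}{2} e_{23}. The net rotation is 2/3*pi (after discarding 1 full turn, each of which contributes a factor -1 to the rotor); the rotor keeps the half-angle phase exactly.
Answer: -\frac{1}{2} + \frac{\sqrt{3}}{2} e_{23}


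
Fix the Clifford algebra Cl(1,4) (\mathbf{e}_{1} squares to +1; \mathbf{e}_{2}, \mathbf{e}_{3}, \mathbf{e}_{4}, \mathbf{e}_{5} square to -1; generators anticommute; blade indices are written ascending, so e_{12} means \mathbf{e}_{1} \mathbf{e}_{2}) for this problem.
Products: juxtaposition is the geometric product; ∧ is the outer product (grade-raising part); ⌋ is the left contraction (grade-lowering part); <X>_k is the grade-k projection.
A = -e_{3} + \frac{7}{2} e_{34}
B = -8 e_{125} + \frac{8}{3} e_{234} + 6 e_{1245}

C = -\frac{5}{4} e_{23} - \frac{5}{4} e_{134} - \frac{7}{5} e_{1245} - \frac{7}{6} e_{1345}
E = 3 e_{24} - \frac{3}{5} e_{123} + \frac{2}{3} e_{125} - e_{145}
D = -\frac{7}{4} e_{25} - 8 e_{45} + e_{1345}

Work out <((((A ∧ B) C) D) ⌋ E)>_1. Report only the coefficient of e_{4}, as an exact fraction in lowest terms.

step 1: 8 e_{1235} - 34 e_{12345}
step 2: \frac{119}{3} e_{2} - \frac{238}{5} e_{3} + 10 e_{15} + \frac{28}{3} e_{24} - \frac{85}{2} e_{25} - \frac{56}{5} e_{34} - \frac{85}{2} e_{145} - 10 e_{245}
step 3: -\frac{595}{8} - 340 e_{1} - 80 e_{2} + \frac{85}{2} e_{3} + \frac{35}{2} e_{4} + \frac{833}{12} e_{5} - \frac{35}{2} e_{12} - 80 e_{14} + \frac{56}{5} e_{15} + 340 e_{24} + \frac{224}{3} e_{25} + 10 e_{34} - \frac{448}{5} e_{35} - \frac{49}{3} e_{45} - 10 e_{123} - \frac{595}{8} e_{124} - \frac{238}{5} e_{145} - \frac{833}{10} e_{235} - \frac{952}{3} e_{245} + \frac{1904}{5} e_{345} + \frac{85}{2} e_{1234} + \frac{28}{3} e_{1235} + \frac{98}{5} e_{2345} - \frac{119}{3} e_{12345}
step 4: -\frac{5368}{5} - \frac{595}{9} e_{1} + \frac{1351}{30} e_{2} + \frac{21}{2} e_{3} + \frac{1256}{5} e_{4} + \frac{205}{3} e_{5} - \frac{187}{9} e_{12} + 48 e_{13} + \frac{833}{12} e_{14} - \frac{425}{6} e_{15} + 204 e_{23} - \frac{1785}{8} e_{24} - \frac{680}{3} e_{25} + 340 e_{45} + \frac{357}{8} e_{123} - \frac{595}{12} e_{125} + \frac{595}{8} e_{145}
step 5: -\frac{595}{9} e_{1} + \frac{1351}{30} e_{2} + \frac{21}{2} e_{3} + \frac{1256}{5} e_{4} + \frac{205}{3} e_{5}
Answer: \frac{1256}{5}


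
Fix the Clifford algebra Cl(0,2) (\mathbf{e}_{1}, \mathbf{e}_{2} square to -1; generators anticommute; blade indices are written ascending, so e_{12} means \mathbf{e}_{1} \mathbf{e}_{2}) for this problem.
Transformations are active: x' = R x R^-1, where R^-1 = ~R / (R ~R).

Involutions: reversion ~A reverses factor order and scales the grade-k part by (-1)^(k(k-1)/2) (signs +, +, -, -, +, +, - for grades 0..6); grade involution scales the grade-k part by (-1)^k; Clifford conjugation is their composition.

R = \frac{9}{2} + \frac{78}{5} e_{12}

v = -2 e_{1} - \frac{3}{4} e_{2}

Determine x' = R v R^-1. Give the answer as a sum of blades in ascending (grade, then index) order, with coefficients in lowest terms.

~R = \frac{9}{2} - \frac{78}{5} e_{12}, and R ~R = \frac{26361}{100}, so R^-1 = ~R / (\frac{26361}{100}).
R v = \frac{27}{10} e_{1} - \frac{1383}{40} e_{2}
Answer: \frac{6128}{2929} e_{1} - \frac{5043}{11716} e_{2}


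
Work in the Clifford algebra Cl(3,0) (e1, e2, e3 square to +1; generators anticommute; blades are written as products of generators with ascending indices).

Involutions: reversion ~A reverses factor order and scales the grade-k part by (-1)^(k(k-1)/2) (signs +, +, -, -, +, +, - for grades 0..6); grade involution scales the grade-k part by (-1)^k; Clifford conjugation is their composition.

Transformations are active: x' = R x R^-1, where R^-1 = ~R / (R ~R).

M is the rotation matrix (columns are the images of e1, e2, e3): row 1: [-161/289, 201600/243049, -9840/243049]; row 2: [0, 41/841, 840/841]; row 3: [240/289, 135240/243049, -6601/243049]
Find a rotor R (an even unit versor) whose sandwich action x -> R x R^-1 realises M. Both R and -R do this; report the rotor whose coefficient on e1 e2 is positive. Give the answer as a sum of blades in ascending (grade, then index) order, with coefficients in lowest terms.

Method: write R = a + b12*e1 e2 + b13*e1 e3 + b23*e2 e3 with a^2 + b12^2 + b13^2 + b23^2 = 1 (so R^-1 = ~R). Expanding the columns R e_j ~R gives tr M = 4a^2 - 1 and, from the antisymmetric part, M21 - M12 = -4a*b12, M13 - M31 = 4a*b13, M32 - M23 = -4a*b23.
Here tr M = -130153/243049, so a^2 = (1 + tr M)/4 = 28224/243049 and a = ±168/493. Taking a = 168/493: M21 - M12 = -201600/243049, M13 - M31 = -211680/243049, M32 - M23 = -107520/243049, giving b12 = 300/493, b13 = -315/493, b23 = 160/493, i.e. R = 168/493 + 300/493*e1 e2 - 315/493*e1 e3 + 160/493*e2 e3.
Its e1 e2 coefficient is already positive.
Answer: 168/493 + 300/493*e1 e2 - 315/493*e1 e3 + 160/493*e2 e3. Key observation: the double cover Spin(3) -> SO(3) sends R and -R to the same matrix (trace -130153/243049 here), so the stated sign of the e1 e2 coefficient is what selects one sheet.


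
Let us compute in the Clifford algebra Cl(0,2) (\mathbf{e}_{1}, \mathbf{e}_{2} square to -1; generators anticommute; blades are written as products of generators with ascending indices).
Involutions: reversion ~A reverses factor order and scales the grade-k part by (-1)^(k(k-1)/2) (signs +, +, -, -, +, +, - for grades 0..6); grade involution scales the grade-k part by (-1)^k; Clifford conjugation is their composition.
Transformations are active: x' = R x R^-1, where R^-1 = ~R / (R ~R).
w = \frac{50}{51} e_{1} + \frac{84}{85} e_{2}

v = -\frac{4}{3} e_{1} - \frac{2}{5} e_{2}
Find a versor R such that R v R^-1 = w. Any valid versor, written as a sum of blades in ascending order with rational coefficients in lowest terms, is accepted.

Since q(v) = q(w) = -\frac{436}{225}, the sum R = v + w = -\frac{6}{17} e_{1} + \frac{10}{17} e_{2} does the job whenever invertible.
Answer: -\frac{6}{17} e_{1} + \frac{10}{17} e_{2}


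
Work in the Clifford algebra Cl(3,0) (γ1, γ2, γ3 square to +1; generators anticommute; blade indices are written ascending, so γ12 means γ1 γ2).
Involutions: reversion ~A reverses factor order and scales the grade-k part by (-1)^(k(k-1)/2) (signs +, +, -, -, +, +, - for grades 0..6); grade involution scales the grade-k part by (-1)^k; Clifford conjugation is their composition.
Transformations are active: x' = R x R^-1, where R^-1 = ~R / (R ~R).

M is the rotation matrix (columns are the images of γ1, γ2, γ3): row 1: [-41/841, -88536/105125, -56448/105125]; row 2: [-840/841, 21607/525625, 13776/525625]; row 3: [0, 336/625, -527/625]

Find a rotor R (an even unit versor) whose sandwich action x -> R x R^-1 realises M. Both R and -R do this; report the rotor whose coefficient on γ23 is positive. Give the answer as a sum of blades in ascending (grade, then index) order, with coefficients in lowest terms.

Method: write R = a + b12*γ12 + b13*γ13 + b23*γ23 with a^2 + b12^2 + b13^2 + b23^2 = 1 (so R^-1 = ~R). Expanding the columns R e_j ~R gives tr M = 4a^2 - 1 and, from the antisymmetric part, M21 - M12 = -4a*b12, M13 - M31 = 4a*b13, M32 - M23 = -4a*b23.
Here tr M = -17889/21025, so a^2 = (1 + tr M)/4 = 784/21025 and a = ±28/145. Taking a = 28/145: M21 - M12 = -16464/105125, M13 - M31 = -56448/105125, M32 - M23 = 10752/21025, giving b12 = 147/725, b13 = -504/725, b23 = -96/145, i.e. R = 28/145 + 147/725*γ12 - 504/725*γ13 - 96/145*γ23.
Its γ23 coefficient is negative, so report the other preimage -R.
Answer: -28/145 - 147/725*γ12 + 504/725*γ13 + 96/145*γ23. Sheet selection: the two-to-one cover makes ±R indistinguishable at the matrix level (trace -17889/21025), so uniqueness comes from the required sign on γ23.


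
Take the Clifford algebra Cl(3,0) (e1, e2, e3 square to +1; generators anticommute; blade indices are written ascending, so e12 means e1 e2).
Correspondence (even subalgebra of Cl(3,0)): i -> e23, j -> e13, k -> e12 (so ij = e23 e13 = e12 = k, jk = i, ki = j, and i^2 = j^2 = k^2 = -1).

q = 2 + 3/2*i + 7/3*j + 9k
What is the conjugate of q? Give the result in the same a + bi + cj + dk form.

In blades: q = 2 + 9*e12 + 7/3*e13 + 3/2*e23.
Quaternion conjugation is reversion on the even subalgebra: the scalar is fixed and every grade-2 blade flips sign, giving 2 - 9*e12 - 7/3*e13 - 3/2*e23; translating back:
Answer: 2 - 3/2*i - 7/3*j - 9k


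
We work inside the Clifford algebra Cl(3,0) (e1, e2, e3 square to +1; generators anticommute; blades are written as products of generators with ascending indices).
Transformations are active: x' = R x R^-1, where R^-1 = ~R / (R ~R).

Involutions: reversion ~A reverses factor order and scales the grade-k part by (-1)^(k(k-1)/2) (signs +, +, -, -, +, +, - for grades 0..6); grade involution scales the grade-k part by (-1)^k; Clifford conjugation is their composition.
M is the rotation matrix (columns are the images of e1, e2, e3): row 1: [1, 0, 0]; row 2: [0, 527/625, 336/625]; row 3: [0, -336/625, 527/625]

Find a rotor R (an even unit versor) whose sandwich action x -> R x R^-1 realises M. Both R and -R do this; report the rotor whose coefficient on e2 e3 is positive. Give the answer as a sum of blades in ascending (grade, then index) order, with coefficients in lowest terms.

Method: write R = a + b12*e1 e2 + b13*e1 e3 + b23*e2 e3 with a^2 + b12^2 + b13^2 + b23^2 = 1 (so R^-1 = ~R). Expanding the columns R e_j ~R gives tr M = 4a^2 - 1 and, from the antisymmetric part, M21 - M12 = -4a*b12, M13 - M31 = 4a*b13, M32 - M23 = -4a*b23.
Here tr M = 1679/625, so a^2 = (1 + tr M)/4 = 576/625 and a = ±24/25. Taking a = 24/25: M21 - M12 = 0, M13 - M31 = 0, M32 - M23 = -672/625, giving b12 = 0, b13 = 0, b23 = 7/25, i.e. R = 24/25 + 7/25*e2 e3.
Its e2 e3 coefficient is already positive.
Answer: 24/25 + 7/25*e2 e3. Sheet selection: the two-to-one cover makes ±R indistinguishable at the matrix level (trace 1679/625), so uniqueness comes from the required sign on e2 e3.
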